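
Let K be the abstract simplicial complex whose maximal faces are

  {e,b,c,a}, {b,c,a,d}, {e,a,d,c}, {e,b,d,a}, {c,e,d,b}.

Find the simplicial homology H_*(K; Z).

H_0 ≅ Z,  H_1 = 0,  H_2 = 0,  H_3 ≅ Z.

Fix the vertex order a < b < c < d < e and write every simplex with vertices in increasing order. Then dim K = 3 and the simplices of K are:

  0-simplices (5): a, b, c, d, e
  1-simplices (10): ab, ac, ad, ae, bc, bd, be, cd, ce, de
  2-simplices (10): abc, abd, abe, acd, ace, ade, bcd, bce, bde, cde
  3-simplices (5): abcd, abce, abde, acde, bcde

so the chain groups are C_0 ≅ Z^5, C_1 ≅ Z^10, C_2 ≅ Z^10, C_3 ≅ Z^5.

The boundary map ∂_1: C_1 → C_0 maps an edge to its endpoints' difference, ∂[p,q] = q − p. For instance
  ∂bc = c − b.
As a 5×10 matrix over Z this has rank 4, with invariant factors (1,1,1,1).

The boundary map ∂_2: C_2 → C_1 maps a triangle to the signed sum of its edges. For instance
  ∂bcd = cd − bd + bc,
  ∂abd = bd − ad + ab.
As a 10×10 matrix over Z this has rank 6, with invariant factors (1,1,1,1,1,1).

Boundary ∂_3: C_3 → C_2 sends each 3-simplex σ to the alternating sum Σ_i (−1)^i (σ with its i-th vertex removed). For instance
  ∂acde = cde − ade + ace − acd,
  ∂abde = bde − ade + abe − abd.
The resulting 10×5 matrix has rank 4, and its Smith normal form has invariant factors (1,1,1,1).

From H_k ≅ ker(∂_k) / im(∂_{k+1}) we obtain:

  H_0: rank C_0 − rank ∂_1 = 5 − 4 = 1, and the invariant factors of ∂_1 are all 1, so H_0 ≅ Z.
  H_1: rank ker ∂_1 − rank ∂_2 = (10 − 4) − 6 = 0, and the invariant factors of ∂_2 are all 1, so H_1 ≅ 0.
  H_2: rank ker ∂_2 − rank ∂_3 = (10 − 6) − 4 = 0, and the invariant factors of ∂_3 are all 1, so H_2 ≅ 0.
  H_3: rank ker ∂_3 − rank ∂_4 = (5 − 4) − 0 = 1, and there is no ∂_4, so H_3 ≅ Z.

(K is a triangulation of the 3-sphere S^3.)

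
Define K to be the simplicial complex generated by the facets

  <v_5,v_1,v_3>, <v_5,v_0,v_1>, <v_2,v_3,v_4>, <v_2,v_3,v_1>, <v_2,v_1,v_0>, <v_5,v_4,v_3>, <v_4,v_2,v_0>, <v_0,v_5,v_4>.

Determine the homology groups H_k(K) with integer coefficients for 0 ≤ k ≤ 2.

H_0 ≅ Z,  H_1 = 0,  H_2 ≅ Z.

Order the vertices as v_0 < v_1 < v_2 < v_3 < v_4 < v_5. Listing each simplex with vertices in this order, K has dimension 2 with simplices:

  0-simplices (6): [v_0], [v_1], [v_2], [v_3], [v_4], [v_5]
  1-simplices (12): [v_0,v_1], [v_0,v_2], [v_0,v_4], [v_0,v_5], [v_1,v_2], [v_1,v_3], [v_1,v_5], [v_2,v_3], [v_2,v_4], [v_3,v_4], [v_3,v_5], [v_4,v_5]
  2-simplices (8): [v_0,v_1,v_2], [v_0,v_1,v_5], [v_0,v_2,v_4], [v_0,v_4,v_5], [v_1,v_2,v_3], [v_1,v_3,v_5], [v_2,v_3,v_4], [v_3,v_4,v_5]

giving chain groups C_0 ≅ Z^6, C_1 ≅ Z^12, C_2 ≅ Z^8.

The boundary map ∂_1: C_1 → C_0 is given by ∂[p,q] = [q] − [p]. For instance
  ∂[v_1,v_5] = [v_5] − [v_1].
As a 6×12 matrix over Z this has rank 5, with invariant factors (1,1,1,1,1).

The boundary map ∂_2: C_2 → C_1 maps a triangle to the signed sum of its edges. For instance
  ∂[v_3,v_4,v_5] = [v_4,v_5] − [v_3,v_5] + [v_3,v_4],
  ∂[v_0,v_1,v_2] = [v_1,v_2] − [v_0,v_2] + [v_0,v_1].
This gives a 12×8 integer matrix of rank 7; reducing to Smith normal form yields diagonal entries (1,1,1,1,1,1,1).

Reading off H_k = ker ∂_k / im ∂_{k+1}:

  H_0: rank C_0 − rank ∂_1 = 6 − 5 = 1, and the invariant factors of ∂_1 are all 1, so H_0 ≅ Z.
  H_1: rank ker ∂_1 − rank ∂_2 = (12 − 5) − 7 = 0, and the invariant factors of ∂_2 are all 1, so H_1 ≅ 0.
  H_2: rank ker ∂_2 − rank ∂_3 = (8 − 7) − 0 = 1, and there is no ∂_3, so H_2 ≅ Z.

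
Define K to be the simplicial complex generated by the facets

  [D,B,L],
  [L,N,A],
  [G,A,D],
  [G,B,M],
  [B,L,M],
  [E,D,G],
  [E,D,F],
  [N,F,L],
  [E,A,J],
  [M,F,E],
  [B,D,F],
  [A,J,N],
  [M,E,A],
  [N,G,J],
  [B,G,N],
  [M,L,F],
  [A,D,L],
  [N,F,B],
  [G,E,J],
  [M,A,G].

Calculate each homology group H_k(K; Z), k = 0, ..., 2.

H_0 = Z,  H_1 = Z × Z/2,  H_2 = 0.

Order the vertices as A < B < D < E < F < G < J < L < M < N. Listing each simplex with vertices in this order, K has dimension 2 with simplices:

  0-simplices (10): A, B, D, E, F, G, J, L, M, N
  1-simplices (30): AD, AE, AG, AJ, AL, AM, AN, BD, BF, BG, BL, BM, BN, DE, DF, DG, DL, EF, EG, EJ, EM, FL, FM, FN, GJ, GM, GN, JN, LM, LN
  2-simplices (20): ADG, ADL, AEJ, AEM, AGM, AJN, ALN, BDF, BDL, BFN, BGM, BGN, BLM, DEF, DEG, EFM, EGJ, FLM, FLN, GJN

giving chain groups C_0 ≅ Z^10, C_1 ≅ Z^30, C_2 ≅ Z^20.

∂_1: C_1 → C_0 is given by ∂[p,q] = [q] − [p]. For instance
  ∂AE = E − A.
The resulting 10×30 matrix has rank 9, and its Smith normal form has invariant factors (1,1,1,1,1,1,1,1,1).

∂_2: C_2 → C_1 maps a triangle to the signed sum of its edges. For instance
  ∂AEJ = EJ − AJ + AE,
  ∂AEM = EM − AM + AE.
The 30×20 boundary matrix has rank 20 and Smith normal form diag(1,1,1,1,1,1,1,1,1,1,1,1,1,1,1,1,1,1,1,2).

Now H_k = ker ∂_k / im ∂_{k+1}, so:

  H_0: rank C_0 − rank ∂_1 = 10 − 9 = 1, and the invariant factors of ∂_1 are all 1, so H_0 = Z.
  H_1: rank ker ∂_1 − rank ∂_2 = (30 − 9) − 20 = 1, and ∂_2 has invariant factor 2 > 1, so H_1 = Z × Z/2.
  H_2: rank ker ∂_2 − rank ∂_3 = (20 − 20) − 0 = 0, and there is no ∂_3, so H_2 = 0.

(K is a triangulation of the Klein bottle.)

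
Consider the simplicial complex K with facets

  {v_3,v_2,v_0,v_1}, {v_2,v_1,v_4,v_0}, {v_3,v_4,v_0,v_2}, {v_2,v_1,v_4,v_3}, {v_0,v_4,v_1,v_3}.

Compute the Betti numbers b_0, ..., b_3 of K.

b_0 = 1, b_1 = 0, b_2 = 0, b_3 = 1.

Fix the vertex order v_0 < v_1 < v_2 < v_3 < v_4 and write every simplex with vertices in increasing order. Then dim K = 3 and the simplices of K are:

  0-simplices (5): [v_0], [v_1], [v_2], [v_3], [v_4]
  1-simplices (10): [v_0,v_1], [v_0,v_2], [v_0,v_3], [v_0,v_4], [v_1,v_2], [v_1,v_3], [v_1,v_4], [v_2,v_3], [v_2,v_4], [v_3,v_4]
  2-simplices (10): [v_0,v_1,v_2], [v_0,v_1,v_3], [v_0,v_1,v_4], [v_0,v_2,v_3], [v_0,v_2,v_4], [v_0,v_3,v_4], [v_1,v_2,v_3], [v_1,v_2,v_4], [v_1,v_3,v_4], [v_2,v_3,v_4]
  3-simplices (5): [v_0,v_1,v_2,v_3], [v_0,v_1,v_2,v_4], [v_0,v_1,v_3,v_4], [v_0,v_2,v_3,v_4], [v_1,v_2,v_3,v_4]

giving chain groups C_0 ≅ Z^5, C_1 ≅ Z^10, C_2 ≅ Z^10, C_3 ≅ Z^5.

Boundary ∂_1: C_1 → C_0 sends each edge [p,q] (with p < q) to q − p. For instance
  ∂[v_0,v_1] = [v_1] − [v_0].
The resulting 5×10 matrix has rank 4, and its Smith normal form has invariant factors (1,1,1,1).

Boundary ∂_2: C_2 → C_1 maps a triangle to the signed sum of its edges. For instance
  ∂[v_2,v_3,v_4] = [v_3,v_4] − [v_2,v_4] + [v_2,v_3],
  ∂[v_0,v_2,v_3] = [v_2,v_3] − [v_0,v_3] + [v_0,v_2].
The 10×10 boundary matrix has rank 6 and Smith normal form diag(1,1,1,1,1,1).

Boundary ∂_3: C_3 → C_2 sends each 3-simplex σ to the alternating sum Σ_i (−1)^i (σ with its i-th vertex removed). For instance
  ∂[v_0,v_1,v_3,v_4] = [v_1,v_3,v_4] − [v_0,v_3,v_4] + [v_0,v_1,v_4] − [v_0,v_1,v_3],
  ∂[v_0,v_1,v_2,v_4] = [v_1,v_2,v_4] − [v_0,v_2,v_4] + [v_0,v_1,v_4] − [v_0,v_1,v_2].
This gives a 10×5 integer matrix of rank 4; reducing to Smith normal form yields diagonal entries (1,1,1,1).

Now H_k = ker ∂_k / im ∂_{k+1}, so:

  H_0: rank C_0 − rank ∂_1 = 5 − 4 = 1, and the invariant factors of ∂_1 are all 1, so H_0 = Z.
  H_1: rank ker ∂_1 − rank ∂_2 = (10 − 4) − 6 = 0, and the invariant factors of ∂_2 are all 1, so H_1 = 0.
  H_2: rank ker ∂_2 − rank ∂_3 = (10 − 6) − 4 = 0, and the invariant factors of ∂_3 are all 1, so H_2 = 0.
  H_3: rank ker ∂_3 − rank ∂_4 = (5 − 4) − 0 = 1, and there is no ∂_4, so H_3 = Z.

Hence the Betti numbers are b_0 = 1, b_1 = 0, b_2 = 0, b_3 = 1.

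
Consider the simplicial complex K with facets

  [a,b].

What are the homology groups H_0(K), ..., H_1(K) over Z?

Order the vertices as a < b. Listing each simplex with vertices in this order, K has dimension 1 with simplices:

  0-simplices (2): a, b
  1-simplices (1): ab

Hence C_0 ≅ Z^2, C_1 ≅ Z^1.

Boundary ∂_1: C_1 → C_0 maps an edge to its endpoints' difference, ∂[p,q] = q − p. For instance
  ∂ab = b − a.
This gives a 2×1 integer matrix of rank 1; reducing to Smith normal form yields diagonal entries (1).

Reading off H_k = ker ∂_k / im ∂_{k+1}:

  H_0: rank C_0 − rank ∂_1 = 2 − 1 = 1, and the invariant factors of ∂_1 are all 1, so H_0 = Z.
  H_1: rank ker ∂_1 − rank ∂_2 = (1 − 1) − 0 = 0, and there is no ∂_2, so H_1 = 0.

As a check, the Euler characteristic is 2 − 1 = 1, which agrees with 1 − 0 = 1.
(K is a triangulation of the 1-simplex.)

H_0 ≅ Z,  H_1 = 0.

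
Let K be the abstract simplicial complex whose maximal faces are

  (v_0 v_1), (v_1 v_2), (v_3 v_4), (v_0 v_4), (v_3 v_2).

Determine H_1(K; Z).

Order the vertices as v_0 < v_1 < v_2 < v_3 < v_4. Listing each simplex with vertices in this order, K has dimension 1 with simplices:

  0-simplices (5): [v_0], [v_1], [v_2], [v_3], [v_4]
  1-simplices (5): [v_0,v_1], [v_0,v_4], [v_1,v_2], [v_2,v_3], [v_3,v_4]

giving chain groups C_0 ≅ Z^5, C_1 ≅ Z^5.

∂_1: C_1 → C_0 is given by ∂[p,q] = [q] − [p]. For instance
  ∂[v_1,v_2] = [v_2] − [v_1].
As a 5×5 matrix over Z this has rank 4, with invariant factors (1,1,1,1).

Reading off H_k = ker ∂_k / im ∂_{k+1}:

  H_1: rank ker ∂_1 − rank ∂_2 = (5 − 4) − 0 = 1, and there is no ∂_2, so H_1 ≅ Z.

(K is a triangulation of the circle S^1.)

H_1 ≅ Z.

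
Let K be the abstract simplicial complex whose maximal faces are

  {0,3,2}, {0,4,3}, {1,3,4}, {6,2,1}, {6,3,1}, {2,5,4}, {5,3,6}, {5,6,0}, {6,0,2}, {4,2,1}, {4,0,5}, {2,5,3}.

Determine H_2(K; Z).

Order the vertices as 0 < 1 < 2 < 3 < 4 < 5 < 6. Listing each simplex with vertices in this order, K has dimension 2 with simplices:

  0-simplices (7): [0], [1], [2], [3], [4], [5], [6]
  1-simplices (18): [0,2], [0,3], [0,4], [0,5], [0,6], [1,2], [1,3], [1,4], [1,6], [2,3], [2,4], [2,5], [2,6], [3,4], [3,5], [3,6], [4,5], [5,6]
  2-simplices (12): [0,2,3], [0,2,6], [0,3,4], [0,4,5], [0,5,6], [1,2,4], [1,2,6], [1,3,4], [1,3,6], [2,3,5], [2,4,5], [3,5,6]

so the chain groups are C_0 ≅ Z^7, C_1 ≅ Z^18, C_2 ≅ Z^12.

The boundary map ∂_1: C_1 → C_0 is given by ∂[p,q] = [q] − [p]. For instance
  ∂[0,3] = [3] − [0].
The resulting 7×18 matrix has rank 6, and its Smith normal form has invariant factors (1,1,1,1,1,1).

The boundary map ∂_2: C_2 → C_1 maps a triangle to the signed sum of its edges. For instance
  ∂[0,4,5] = [4,5] − [0,5] + [0,4],
  ∂[1,3,4] = [3,4] − [1,4] + [1,3].
The resulting 18×12 matrix has rank 12, and its Smith normal form has invariant factors (1,1,1,1,1,1,1,1,1,1,1,2).

Reading off H_k = ker ∂_k / im ∂_{k+1}:

  H_2: rank ker ∂_2 − rank ∂_3 = (12 − 12) − 0 = 0, and there is no ∂_3, so H_2 ≅ 0.

H_2 = 0.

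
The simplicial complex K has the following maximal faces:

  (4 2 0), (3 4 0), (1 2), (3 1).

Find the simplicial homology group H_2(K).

We work with the vertex ordering 0 < 1 < 2 < 3 < 4. The simplices of K, each written with vertices in increasing order, are:

  0-simplices (5): [0], [1], [2], [3], [4]
  1-simplices (7): [0,2], [0,3], [0,4], [1,2], [1,3], [2,4], [3,4]
  2-simplices (2): [0,2,4], [0,3,4]

Hence C_0 ≅ Z^5, C_1 ≅ Z^7, C_2 ≅ Z^2.

∂_1: C_1 → C_0 maps an edge to its endpoints' difference, ∂[p,q] = q − p.
As a 5×7 matrix over Z this has rank 4, with invariant factors (1,1,1,1).

∂_2: C_2 → C_1 sends each 2-simplex [p,q,r] to [q,r] − [p,r] + [p,q]. For instance
  ∂[0,3,4] = [3,4] − [0,4] + [0,3],
  ∂[0,2,4] = [2,4] − [0,4] + [0,2].
As a 7×2 matrix over Z this has rank 2, with invariant factors (1,1).

Now H_k = ker ∂_k / im ∂_{k+1}, so:

  H_2: rank ker ∂_2 − rank ∂_3 = (2 − 2) − 0 = 0, and there is no ∂_3, so H_2 = 0.

H_2 = 0.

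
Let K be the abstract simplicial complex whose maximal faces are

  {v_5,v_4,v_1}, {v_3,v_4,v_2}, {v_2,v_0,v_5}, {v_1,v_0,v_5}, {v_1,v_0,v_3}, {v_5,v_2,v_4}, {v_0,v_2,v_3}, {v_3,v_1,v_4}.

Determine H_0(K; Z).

H_0 ≅ Z.

Order the vertices as v_0 < v_1 < v_2 < v_3 < v_4 < v_5. Listing each simplex with vertices in this order, K has dimension 2 with simplices:

  0-simplices (6): [v_0], [v_1], [v_2], [v_3], [v_4], [v_5]
  1-simplices (12): [v_0,v_1], [v_0,v_2], [v_0,v_3], [v_0,v_5], [v_1,v_3], [v_1,v_4], [v_1,v_5], [v_2,v_3], [v_2,v_4], [v_2,v_5], [v_3,v_4], [v_4,v_5]
  2-simplices (8): [v_0,v_1,v_3], [v_0,v_1,v_5], [v_0,v_2,v_3], [v_0,v_2,v_5], [v_1,v_3,v_4], [v_1,v_4,v_5], [v_2,v_3,v_4], [v_2,v_4,v_5]

Hence C_0 ≅ Z^6, C_1 ≅ Z^12, C_2 ≅ Z^8.

The boundary map ∂_1: C_1 → C_0 sends each edge [p,q] (with p < q) to q − p. For instance
  ∂[v_0,v_2] = [v_2] − [v_0].
As a 6×12 matrix over Z this has rank 5, with invariant factors (1,1,1,1,1).

∂_2: C_2 → C_1 acts by ∂[p,q,r] = [q,r] − [p,r] + [p,q]. For instance
  ∂[v_1,v_3,v_4] = [v_3,v_4] − [v_1,v_4] + [v_1,v_3],
  ∂[v_0,v_2,v_3] = [v_2,v_3] − [v_0,v_3] + [v_0,v_2].
This gives a 12×8 integer matrix of rank 7; reducing to Smith normal form yields diagonal entries (1,1,1,1,1,1,1).

Now H_k = ker ∂_k / im ∂_{k+1}, so:

  H_0: rank C_0 − rank ∂_1 = 6 − 5 = 1, and the invariant factors of ∂_1 are all 1, so H_0 = Z.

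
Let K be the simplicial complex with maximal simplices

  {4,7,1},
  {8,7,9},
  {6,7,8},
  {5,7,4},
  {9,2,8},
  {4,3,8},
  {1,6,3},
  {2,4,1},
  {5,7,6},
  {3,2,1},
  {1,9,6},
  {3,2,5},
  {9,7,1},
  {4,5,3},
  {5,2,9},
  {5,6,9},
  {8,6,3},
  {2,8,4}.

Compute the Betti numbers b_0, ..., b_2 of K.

Take the total order 1 < 2 < 3 < 4 < 5 < 6 < 7 < 8 < 9 on the vertex set. Then K (dimension 2) consists of the simplices:

  0-simplices (9): [1], [2], [3], [4], [5], [6], [7], [8], [9]
  1-simplices (27): (27 of them)
  2-simplices (18): [1,2,3], [1,2,4], [1,3,6], [1,4,7], [1,6,9], [1,7,9], [2,3,5], [2,4,8], [2,5,9], [2,8,9], [3,4,5], [3,4,8], [3,6,8], [4,5,7], [5,6,7], [5,6,9], [6,7,8], [7,8,9]

so the chain groups are C_0 ≅ Z^9, C_1 ≅ Z^27, C_2 ≅ Z^18.

Boundary ∂_1: C_1 → C_0 sends each edge [p,q] (with p < q) to q − p.
This gives a 9×27 integer matrix of rank 8; reducing to Smith normal form yields diagonal entries (1,1,1,1,1,1,1,1).

The boundary map ∂_2: C_2 → C_1 sends each 2-simplex [p,q,r] to [q,r] − [p,r] + [p,q]. For instance
  ∂[1,3,6] = [3,6] − [1,6] + [1,3],
  ∂[7,8,9] = [8,9] − [7,9] + [7,8].
As a 27×18 matrix over Z this has rank 18, with invariant factors (1,1,1,1,1,1,1,1,1,1,1,1,1,1,1,1,1,2).

Now H_k = ker ∂_k / im ∂_{k+1}, so:

  H_0: rank C_0 − rank ∂_1 = 9 − 8 = 1, and the invariant factors of ∂_1 are all 1, so H_0 ≅ Z.
  H_1: rank ker ∂_1 − rank ∂_2 = (27 − 8) − 18 = 1, and ∂_2 has invariant factor 2 > 1, so H_1 ≅ Z ⊕ Z/2.
  H_2: rank ker ∂_2 − rank ∂_3 = (18 − 18) − 0 = 0, and there is no ∂_3, so H_2 ≅ 0.

(K is a triangulation of the Klein bottle.)

Hence the Betti numbers are b_0 = 1, b_1 = 1, b_2 = 0.

b_0 = 1, b_1 = 1, b_2 = 0.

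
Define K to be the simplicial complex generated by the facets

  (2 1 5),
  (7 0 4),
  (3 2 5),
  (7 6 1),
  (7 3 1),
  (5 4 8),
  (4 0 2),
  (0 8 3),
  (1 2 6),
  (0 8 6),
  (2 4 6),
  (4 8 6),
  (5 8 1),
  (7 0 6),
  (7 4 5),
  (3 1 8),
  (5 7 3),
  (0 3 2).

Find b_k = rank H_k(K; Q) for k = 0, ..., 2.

b_0 = 1, b_1 = 1, b_2 = 0.

Fix the vertex order 0 < 1 < 2 < 3 < 4 < 5 < 6 < 7 < 8 and write every simplex with vertices in increasing order. Then dim K = 2 and the simplices of K are:

  0-simplices (9): [0], [1], [2], [3], [4], [5], [6], [7], [8]
  1-simplices (27): (27 of them)
  2-simplices (18): [0,2,3], [0,2,4], [0,3,8], [0,4,7], [0,6,7], [0,6,8], [1,2,5], [1,2,6], [1,3,7], [1,3,8], [1,5,8], [1,6,7], [2,3,5], [2,4,6], [3,5,7], [4,5,7], [4,5,8], [4,6,8]

Hence C_0 ≅ Z^9, C_1 ≅ Z^27, C_2 ≅ Z^18.

Boundary ∂_1: C_1 → C_0 sends each edge [p,q] (with p < q) to q − p.
The 9×27 boundary matrix has rank 8 and Smith normal form diag(1,1,1,1,1,1,1,1).

Boundary ∂_2: C_2 → C_1 sends each 2-simplex [p,q,r] to [q,r] − [p,r] + [p,q]. For instance
  ∂[1,2,6] = [2,6] − [1,6] + [1,2],
  ∂[1,6,7] = [6,7] − [1,7] + [1,6].
This gives a 27×18 integer matrix of rank 18; reducing to Smith normal form yields diagonal entries (1,1,1,1,1,1,1,1,1,1,1,1,1,1,1,1,1,2).

Computing H_k = (kernel of ∂_k) / (image of ∂_{k+1}):

  H_0: rank C_0 − rank ∂_1 = 9 − 8 = 1, and the invariant factors of ∂_1 are all 1, so H_0 = Z.
  H_1: rank ker ∂_1 − rank ∂_2 = (27 − 8) − 18 = 1, and ∂_2 has invariant factor 2 > 1, so H_1 = Z ⊕ Z_2.
  H_2: rank ker ∂_2 − rank ∂_3 = (18 − 18) − 0 = 0, and there is no ∂_3, so H_2 = 0.

As a check, the Euler characteristic is 9 − 27 + 18 = 0, which agrees with 1 − 1 + 0 = 0.
(K is a triangulation of the Klein bottle.)

Hence the Betti numbers are b_0 = 1, b_1 = 1, b_2 = 0.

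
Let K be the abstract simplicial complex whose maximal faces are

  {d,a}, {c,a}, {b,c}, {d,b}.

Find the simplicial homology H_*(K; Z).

K has 4 vertices, 4 edges.
rank ∂_0 = 0, rank ∂_1 = 3 ⇒ b_0 = 4 − 0 − 3 = 1; all invariant factors of ∂_1 are 1 so no torsion. So H_0 ≅ Z.
rank ∂_1 = 3, rank ∂_2 = 0 ⇒ b_1 = 4 − 3 − 0 = 1. So H_1 ≅ Z.

H_0 = Z,  H_1 = Z.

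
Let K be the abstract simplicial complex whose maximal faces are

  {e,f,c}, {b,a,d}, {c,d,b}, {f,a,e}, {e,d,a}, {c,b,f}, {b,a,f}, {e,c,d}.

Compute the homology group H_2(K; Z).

H_2 = Z.

K has 6 vertices, 12 edges, 8 triangles.
rank ∂_2 = 7, rank ∂_3 = 0 ⇒ b_2 = 8 − 7 − 0 = 1. So H_2 ≅ Z.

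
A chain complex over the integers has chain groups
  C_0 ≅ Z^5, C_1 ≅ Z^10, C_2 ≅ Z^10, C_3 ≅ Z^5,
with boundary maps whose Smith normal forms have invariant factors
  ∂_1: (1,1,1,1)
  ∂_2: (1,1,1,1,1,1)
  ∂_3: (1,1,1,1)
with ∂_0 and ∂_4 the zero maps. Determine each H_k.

H_0: b_0 = 5 − 0 − 4 = 1; torsion from ∂_1 factors > 1: none. So H_0 = Z.
H_1: b_1 = 10 − 4 − 6 = 0; torsion from ∂_2 factors > 1: none. So H_1 = 0.
H_2: b_2 = 10 − 6 − 4 = 0; torsion from ∂_3 factors > 1: none. So H_2 = 0.
H_3: b_3 = 5 − 4 − 0 = 1; torsion from ∂_4 factors > 1: none. So H_3 = Z.

H_0 = Z,  H_1 = 0,  H_2 = 0,  H_3 = Z.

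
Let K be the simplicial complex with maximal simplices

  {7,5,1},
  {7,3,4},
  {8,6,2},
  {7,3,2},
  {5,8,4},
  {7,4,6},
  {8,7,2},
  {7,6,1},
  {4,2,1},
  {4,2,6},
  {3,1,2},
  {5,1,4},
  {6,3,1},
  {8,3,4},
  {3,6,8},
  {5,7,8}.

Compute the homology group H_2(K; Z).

H_2 = Z.

Take the total order 1 < 2 < 3 < 4 < 5 < 6 < 7 < 8 on the vertex set. Then K (dimension 2) consists of the simplices:

  0-simplices (8): [1], [2], [3], [4], [5], [6], [7], [8]
  1-simplices (24): (24 of them)
  2-simplices (16): [1,2,3], [1,2,4], [1,3,6], [1,4,5], [1,5,7], [1,6,7], [2,3,7], [2,4,6], [2,6,8], [2,7,8], [3,4,7], [3,4,8], [3,6,8], [4,5,8], [4,6,7], [5,7,8]

giving chain groups C_0 ≅ Z^8, C_1 ≅ Z^24, C_2 ≅ Z^16.

Boundary ∂_1: C_1 → C_0 sends each edge [p,q] (with p < q) to q − p. For instance
  ∂[1,2] = [2] − [1].
The 8×24 boundary matrix has rank 7 and Smith normal form diag(1,1,1,1,1,1,1).

The boundary map ∂_2: C_2 → C_1 acts by ∂[p,q,r] = [q,r] − [p,r] + [p,q]. For instance
  ∂[2,4,6] = [4,6] − [2,6] + [2,4],
  ∂[3,4,8] = [4,8] − [3,8] + [3,4].
The 24×16 boundary matrix has rank 15 and Smith normal form diag(1,1,1,1,1,1,1,1,1,1,1,1,1,1,1).

From H_k ≅ ker(∂_k) / im(∂_{k+1}) we obtain:

  H_2: rank ker ∂_2 − rank ∂_3 = (16 − 15) − 0 = 1, and there is no ∂_3, so H_2 = Z.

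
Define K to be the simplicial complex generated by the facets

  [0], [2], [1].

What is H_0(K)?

Take the total order 0 < 1 < 2 on the vertex set. Then K (dimension 0) consists of the simplices:

  0-simplices (3): [0], [1], [2]

giving chain groups C_0 ≅ Z^3.

Reading off H_k = ker ∂_k / im ∂_{k+1}:

  H_0: rank C_0 − rank ∂_1 = 3 − 0 = 3, and there is no ∂_1, so H_0 = Z^3.

H_0 = Z^3.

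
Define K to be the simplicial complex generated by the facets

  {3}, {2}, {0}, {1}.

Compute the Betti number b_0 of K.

K has 4 vertices.
rank ∂_0 = 0, rank ∂_1 = 0 ⇒ b_0 = 4 − 0 − 0 = 4. So H_0 = Z^4.

b_0 = 4.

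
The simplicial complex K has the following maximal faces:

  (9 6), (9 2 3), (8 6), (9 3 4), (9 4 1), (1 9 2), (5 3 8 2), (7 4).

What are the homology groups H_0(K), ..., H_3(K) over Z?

Order the vertices as 1 < 2 < 3 < 4 < 5 < 6 < 7 < 8 < 9. Listing each simplex with vertices in this order, K has dimension 3 with simplices:

  0-simplices (9): [1], [2], [3], [4], [5], [6], [7], [8], [9]
  1-simplices (16): [1,2], [1,4], [1,9], [2,3], [2,5], [2,8], [2,9], [3,4], [3,5], [3,8], [3,9], [4,7], [4,9], [5,8], [6,8], [6,9]
  2-simplices (8): [1,2,9], [1,4,9], [2,3,5], [2,3,8], [2,3,9], [2,5,8], [3,4,9], [3,5,8]
  3-simplices (1): [2,3,5,8]

so the chain groups are C_0 ≅ Z^9, C_1 ≅ Z^16, C_2 ≅ Z^8, C_3 ≅ Z^1.

Boundary ∂_1: C_1 → C_0 is given by ∂[p,q] = [q] − [p]. For instance
  ∂[1,9] = [9] − [1].
This gives a 9×16 integer matrix of rank 8; reducing to Smith normal form yields diagonal entries (1,1,1,1,1,1,1,1).

Boundary ∂_2: C_2 → C_1 sends each 2-simplex [p,q,r] to [q,r] − [p,r] + [p,q]. For instance
  ∂[1,4,9] = [4,9] − [1,9] + [1,4],
  ∂[2,5,8] = [5,8] − [2,8] + [2,5].
As a 16×8 matrix over Z this has rank 7, with invariant factors (1,1,1,1,1,1,1).

Boundary ∂_3: C_3 → C_2 sends each 3-simplex σ to the alternating sum Σ_i (−1)^i (σ with its i-th vertex removed). For instance
  ∂[2,3,5,8] = [3,5,8] − [2,5,8] + [2,3,8] − [2,3,5].
The resulting 8×1 matrix has rank 1, and its Smith normal form has invariant factors (1).

Computing H_k = (kernel of ∂_k) / (image of ∂_{k+1}):

  H_0: rank C_0 − rank ∂_1 = 9 − 8 = 1, and the invariant factors of ∂_1 are all 1, so H_0 ≅ Z.
  H_1: rank ker ∂_1 − rank ∂_2 = (16 − 8) − 7 = 1, and the invariant factors of ∂_2 are all 1, so H_1 ≅ Z.
  H_2: rank ker ∂_2 − rank ∂_3 = (8 − 7) − 1 = 0, and the invariant factors of ∂_3 are all 1, so H_2 ≅ 0.
  H_3: rank ker ∂_3 − rank ∂_4 = (1 − 1) − 0 = 0, and there is no ∂_4, so H_3 ≅ 0.

H_0 ≅ Z,  H_1 ≅ Z,  H_2 = 0,  H_3 = 0.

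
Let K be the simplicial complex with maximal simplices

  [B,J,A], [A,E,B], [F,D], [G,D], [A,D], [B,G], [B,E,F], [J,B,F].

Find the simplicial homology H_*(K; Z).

We work with the vertex ordering A < B < D < E < F < G < J. The simplices of K, each written with vertices in increasing order, are:

  0-simplices (7): A, B, D, E, F, G, J
  1-simplices (12): AB, AD, AE, AJ, BE, BF, BG, BJ, DF, DG, EF, FJ
  2-simplices (4): ABE, ABJ, BEF, BFJ

Hence C_0 ≅ Z^7, C_1 ≅ Z^12, C_2 ≅ Z^4.

The boundary map ∂_1: C_1 → C_0 maps an edge to its endpoints' difference, ∂[p,q] = q − p. For instance
  ∂BF = F − B.
As a 7×12 matrix over Z this has rank 6, with invariant factors (1,1,1,1,1,1).

Boundary ∂_2: C_2 → C_1 maps a triangle to the signed sum of its edges. For instance
  ∂BFJ = FJ − BJ + BF,
  ∂ABE = BE − AE + AB.
The resulting 12×4 matrix has rank 4, and its Smith normal form has invariant factors (1,1,1,1).

Computing H_k = (kernel of ∂_k) / (image of ∂_{k+1}):

  H_0: rank C_0 − rank ∂_1 = 7 − 6 = 1, and the invariant factors of ∂_1 are all 1, so H_0 ≅ Z.
  H_1: rank ker ∂_1 − rank ∂_2 = (12 − 6) − 4 = 2, and the invariant factors of ∂_2 are all 1, so H_1 ≅ Z^2.
  H_2: rank ker ∂_2 − rank ∂_3 = (4 − 4) − 0 = 0, and there is no ∂_3, so H_2 ≅ 0.

H_0 = Z,  H_1 = Z^2,  H_2 = 0.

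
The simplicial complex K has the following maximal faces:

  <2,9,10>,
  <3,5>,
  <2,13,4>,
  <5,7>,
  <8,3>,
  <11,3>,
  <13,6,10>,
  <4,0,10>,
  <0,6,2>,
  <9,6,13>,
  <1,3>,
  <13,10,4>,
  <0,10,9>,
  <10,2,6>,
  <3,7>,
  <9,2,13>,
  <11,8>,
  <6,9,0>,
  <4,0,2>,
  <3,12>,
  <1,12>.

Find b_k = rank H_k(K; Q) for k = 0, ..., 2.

b_0 = 2, b_1 = 3, b_2 = 0.

Fix the vertex order 0 < 1 < 2 < 3 < 4 < 5 < 6 < 7 < 8 < 9 < 10 < 11 < 12 < 13 and write every simplex with vertices in increasing order. Then dim K = 2 and the simplices of K are:

  0-simplices (14): [0], [1], [2], [3], [4], [5], [6], [7], [8], [9], [10], [11], [12], [13]
  1-simplices (27): (27 of them)
  2-simplices (12): [0,2,4], [0,2,6], [0,4,10], [0,6,9], [0,9,10], [2,4,13], [2,6,10], [2,9,10], [2,9,13], [4,10,13], [6,9,13], [6,10,13]

so the chain groups are C_0 ≅ Z^14, C_1 ≅ Z^27, C_2 ≅ Z^12.

∂_1: C_1 → C_0 is given by ∂[p,q] = [q] − [p]. For instance
  ∂[1,12] = [12] − [1].
As a 14×27 matrix over Z this has rank 12, with invariant factors (1,1,1,1,1,1,1,1,1,1,1,1).

The boundary map ∂_2: C_2 → C_1 sends each 2-simplex [p,q,r] to [q,r] − [p,r] + [p,q]. For instance
  ∂[2,6,10] = [6,10] − [2,10] + [2,6],
  ∂[0,2,6] = [2,6] − [0,6] + [0,2].
The resulting 27×12 matrix has rank 12, and its Smith normal form has invariant factors (1,1,1,1,1,1,1,1,1,1,1,2).

Now H_k = ker ∂_k / im ∂_{k+1}, so:

  H_0: rank C_0 − rank ∂_1 = 14 − 12 = 2, and the invariant factors of ∂_1 are all 1, so H_0 = Z^2.
  H_1: rank ker ∂_1 − rank ∂_2 = (27 − 12) − 12 = 3, and ∂_2 has invariant factor 2 > 1, so H_1 = Z^3 × Z/2.
  H_2: rank ker ∂_2 − rank ∂_3 = (12 − 12) − 0 = 0, and there is no ∂_3, so H_2 = 0.

Hence the Betti numbers are b_0 = 2, b_1 = 3, b_2 = 0.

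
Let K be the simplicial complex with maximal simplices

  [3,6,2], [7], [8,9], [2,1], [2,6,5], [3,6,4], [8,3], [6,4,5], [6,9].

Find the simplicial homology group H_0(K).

Order the vertices as 1 < 2 < 3 < 4 < 5 < 6 < 7 < 8 < 9. Listing each simplex with vertices in this order, K has dimension 2 with simplices:

  0-simplices (9): [1], [2], [3], [4], [5], [6], [7], [8], [9]
  1-simplices (12): [1,2], [2,3], [2,5], [2,6], [3,4], [3,6], [3,8], [4,5], [4,6], [5,6], [6,9], [8,9]
  2-simplices (4): [2,3,6], [2,5,6], [3,4,6], [4,5,6]

Hence C_0 ≅ Z^9, C_1 ≅ Z^12, C_2 ≅ Z^4.

The boundary map ∂_1: C_1 → C_0 sends each edge [p,q] (with p < q) to q − p.
The resulting 9×12 matrix has rank 7, and its Smith normal form has invariant factors (1,1,1,1,1,1,1).

∂_2: C_2 → C_1 sends each 2-simplex [p,q,r] to [q,r] − [p,r] + [p,q]. For instance
  ∂[2,3,6] = [3,6] − [2,6] + [2,3],
  ∂[4,5,6] = [5,6] − [4,6] + [4,5].
This gives a 12×4 integer matrix of rank 4; reducing to Smith normal form yields diagonal entries (1,1,1,1).

Reading off H_k = ker ∂_k / im ∂_{k+1}:

  H_0: rank C_0 − rank ∂_1 = 9 − 7 = 2, and the invariant factors of ∂_1 are all 1, so H_0 = Z^2.

H_0 = Z^2.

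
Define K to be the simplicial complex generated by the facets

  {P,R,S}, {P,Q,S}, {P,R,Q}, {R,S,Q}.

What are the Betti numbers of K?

Fix the vertex order P < Q < R < S and write every simplex with vertices in increasing order. Then dim K = 2 and the simplices of K are:

  0-simplices (4): P, Q, R, S
  1-simplices (6): PQ, PR, PS, QR, QS, RS
  2-simplices (4): PQR, PQS, PRS, QRS

so the chain groups are C_0 ≅ Z^4, C_1 ≅ Z^6, C_2 ≅ Z^4.

∂_1: C_1 → C_0 is given by ∂[p,q] = [q] − [p].
This gives a 4×6 integer matrix of rank 3; reducing to Smith normal form yields diagonal entries (1,1,1).

The boundary map ∂_2: C_2 → C_1 maps a triangle to the signed sum of its edges. For instance
  ∂QRS = RS − QS + QR,
  ∂PQR = QR − PR + PQ.
As a 6×4 matrix over Z this has rank 3, with invariant factors (1,1,1).

From H_k ≅ ker(∂_k) / im(∂_{k+1}) we obtain:

  H_0: rank C_0 − rank ∂_1 = 4 − 3 = 1, and the invariant factors of ∂_1 are all 1, so H_0 = Z.
  H_1: rank ker ∂_1 − rank ∂_2 = (6 − 3) − 3 = 0, and the invariant factors of ∂_2 are all 1, so H_1 = 0.
  H_2: rank ker ∂_2 − rank ∂_3 = (4 − 3) − 0 = 1, and there is no ∂_3, so H_2 = Z.

Hence the Betti numbers are b_0 = 1, b_1 = 0, b_2 = 1.

b_0 = 1, b_1 = 0, b_2 = 1.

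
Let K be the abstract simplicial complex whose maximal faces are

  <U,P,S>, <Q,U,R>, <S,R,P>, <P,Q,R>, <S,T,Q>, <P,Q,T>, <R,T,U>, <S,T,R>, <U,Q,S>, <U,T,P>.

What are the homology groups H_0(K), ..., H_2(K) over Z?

H_0 ≅ Z,  H_1 ≅ Z/2,  H_2 = 0.

Order the vertices as P < Q < R < S < T < U. Listing each simplex with vertices in this order, K has dimension 2 with simplices:

  0-simplices (6): P, Q, R, S, T, U
  1-simplices (15): PQ, PR, PS, PT, PU, QR, QS, QT, QU, RS, RT, RU, ST, SU, TU
  2-simplices (10): PQR, PQT, PRS, PSU, PTU, QRU, QST, QSU, RST, RTU

so the chain groups are C_0 ≅ Z^6, C_1 ≅ Z^15, C_2 ≅ Z^10.

Boundary ∂_1: C_1 → C_0 sends each edge [p,q] (with p < q) to q − p. For instance
  ∂RT = T − R.
The 6×15 boundary matrix has rank 5 and Smith normal form diag(1,1,1,1,1).

∂_2: C_2 → C_1 acts by ∂[p,q,r] = [q,r] − [p,r] + [p,q]. For instance
  ∂RTU = TU − RU + RT,
  ∂RST = ST − RT + RS.
The resulting 15×10 matrix has rank 10, and its Smith normal form has invariant factors (1,1,1,1,1,1,1,1,1,2).

Reading off H_k = ker ∂_k / im ∂_{k+1}:

  H_0: rank C_0 − rank ∂_1 = 6 − 5 = 1, and the invariant factors of ∂_1 are all 1, so H_0 = Z.
  H_1: rank ker ∂_1 − rank ∂_2 = (15 − 5) − 10 = 0, and ∂_2 has invariant factor 2 > 1, so H_1 = Z/2.
  H_2: rank ker ∂_2 − rank ∂_3 = (10 − 10) − 0 = 0, and there is no ∂_3, so H_2 = 0.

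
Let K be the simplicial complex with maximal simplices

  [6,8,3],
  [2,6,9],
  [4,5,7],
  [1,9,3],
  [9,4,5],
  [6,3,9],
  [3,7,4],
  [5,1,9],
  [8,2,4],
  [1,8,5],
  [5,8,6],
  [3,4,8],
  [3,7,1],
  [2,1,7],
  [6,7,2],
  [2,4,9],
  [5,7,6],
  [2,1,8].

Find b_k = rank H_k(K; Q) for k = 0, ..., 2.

b_0 = 1, b_1 = 2, b_2 = 1.

K has 9 vertices, 27 edges, 18 triangles.
rank ∂_0 = 0, rank ∂_1 = 8 ⇒ b_0 = 9 − 0 − 8 = 1; all invariant factors of ∂_1 are 1 so no torsion. So H_0 = Z.
rank ∂_1 = 8, rank ∂_2 = 17 ⇒ b_1 = 27 − 8 − 17 = 2; all invariant factors of ∂_2 are 1 so no torsion. So H_1 = Z^2.
rank ∂_2 = 17, rank ∂_3 = 0 ⇒ b_2 = 18 − 17 − 0 = 1. So H_2 = Z.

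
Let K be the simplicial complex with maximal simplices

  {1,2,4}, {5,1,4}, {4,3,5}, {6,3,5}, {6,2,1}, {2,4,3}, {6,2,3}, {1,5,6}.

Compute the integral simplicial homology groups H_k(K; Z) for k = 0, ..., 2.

H_0 = Z,  H_1 = 0,  H_2 = Z.

We work with the vertex ordering 1 < 2 < 3 < 4 < 5 < 6. The simplices of K, each written with vertices in increasing order, are:

  0-simplices (6): [1], [2], [3], [4], [5], [6]
  1-simplices (12): [1,2], [1,4], [1,5], [1,6], [2,3], [2,4], [2,6], [3,4], [3,5], [3,6], [4,5], [5,6]
  2-simplices (8): [1,2,4], [1,2,6], [1,4,5], [1,5,6], [2,3,4], [2,3,6], [3,4,5], [3,5,6]

giving chain groups C_0 ≅ Z^6, C_1 ≅ Z^12, C_2 ≅ Z^8.

Boundary ∂_1: C_1 → C_0 sends each edge [p,q] (with p < q) to q − p.
The 6×12 boundary matrix has rank 5 and Smith normal form diag(1,1,1,1,1).

The boundary map ∂_2: C_2 → C_1 maps a triangle to the signed sum of its edges. For instance
  ∂[1,4,5] = [4,5] − [1,5] + [1,4],
  ∂[3,4,5] = [4,5] − [3,5] + [3,4].
This gives a 12×8 integer matrix of rank 7; reducing to Smith normal form yields diagonal entries (1,1,1,1,1,1,1).

Reading off H_k = ker ∂_k / im ∂_{k+1}:

  H_0: rank C_0 − rank ∂_1 = 6 − 5 = 1, and the invariant factors of ∂_1 are all 1, so H_0 ≅ Z.
  H_1: rank ker ∂_1 − rank ∂_2 = (12 − 5) − 7 = 0, and the invariant factors of ∂_2 are all 1, so H_1 ≅ 0.
  H_2: rank ker ∂_2 − rank ∂_3 = (8 − 7) − 0 = 1, and there is no ∂_3, so H_2 ≅ Z.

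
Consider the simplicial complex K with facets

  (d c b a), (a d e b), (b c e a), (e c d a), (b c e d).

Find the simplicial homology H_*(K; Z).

We work with the vertex ordering a < b < c < d < e. The simplices of K, each written with vertices in increasing order, are:

  0-simplices (5): a, b, c, d, e
  1-simplices (10): ab, ac, ad, ae, bc, bd, be, cd, ce, de
  2-simplices (10): abc, abd, abe, acd, ace, ade, bcd, bce, bde, cde
  3-simplices (5): abcd, abce, abde, acde, bcde

giving chain groups C_0 ≅ Z^5, C_1 ≅ Z^10, C_2 ≅ Z^10, C_3 ≅ Z^5.

Boundary ∂_1: C_1 → C_0 is given by ∂[p,q] = [q] − [p]. For instance
  ∂cd = d − c.
This gives a 5×10 integer matrix of rank 4; reducing to Smith normal form yields diagonal entries (1,1,1,1).

The boundary map ∂_2: C_2 → C_1 sends each 2-simplex [p,q,r] to [q,r] − [p,r] + [p,q]. For instance
  ∂abc = bc − ac + ab,
  ∂acd = cd − ad + ac.
This gives a 10×10 integer matrix of rank 6; reducing to Smith normal form yields diagonal entries (1,1,1,1,1,1).

Boundary ∂_3: C_3 → C_2 sends each 3-simplex σ to the alternating sum Σ_i (−1)^i (σ with its i-th vertex removed). For instance
  ∂abcd = bcd − acd + abd − abc,
  ∂acde = cde − ade + ace − acd.
The 10×5 boundary matrix has rank 4 and Smith normal form diag(1,1,1,1).

Computing H_k = (kernel of ∂_k) / (image of ∂_{k+1}):

  H_0: rank C_0 − rank ∂_1 = 5 − 4 = 1, and the invariant factors of ∂_1 are all 1, so H_0 = Z.
  H_1: rank ker ∂_1 − rank ∂_2 = (10 − 4) − 6 = 0, and the invariant factors of ∂_2 are all 1, so H_1 = 0.
  H_2: rank ker ∂_2 − rank ∂_3 = (10 − 6) − 4 = 0, and the invariant factors of ∂_3 are all 1, so H_2 = 0.
  H_3: rank ker ∂_3 − rank ∂_4 = (5 − 4) − 0 = 1, and there is no ∂_4, so H_3 = Z.

As a check, the Euler characteristic is 5 − 10 + 10 − 5 = 0, which agrees with 1 − 0 + 0 − 1 = 0.

H_0 = Z,  H_1 = 0,  H_2 = 0,  H_3 = Z.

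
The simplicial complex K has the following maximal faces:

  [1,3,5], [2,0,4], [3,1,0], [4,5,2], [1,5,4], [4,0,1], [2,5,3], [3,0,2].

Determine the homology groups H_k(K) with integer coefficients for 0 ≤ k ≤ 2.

H_0 ≅ Z,  H_1 = 0,  H_2 ≅ Z.

Order the vertices as 0 < 1 < 2 < 3 < 4 < 5. Listing each simplex with vertices in this order, K has dimension 2 with simplices:

  0-simplices (6): [0], [1], [2], [3], [4], [5]
  1-simplices (12): [0,1], [0,2], [0,3], [0,4], [1,3], [1,4], [1,5], [2,3], [2,4], [2,5], [3,5], [4,5]
  2-simplices (8): [0,1,3], [0,1,4], [0,2,3], [0,2,4], [1,3,5], [1,4,5], [2,3,5], [2,4,5]

giving chain groups C_0 ≅ Z^6, C_1 ≅ Z^12, C_2 ≅ Z^8.

Boundary ∂_1: C_1 → C_0 sends each edge [p,q] (with p < q) to q − p.
The 6×12 boundary matrix has rank 5 and Smith normal form diag(1,1,1,1,1).

The boundary map ∂_2: C_2 → C_1 maps a triangle to the signed sum of its edges. For instance
  ∂[1,4,5] = [4,5] − [1,5] + [1,4],
  ∂[0,2,3] = [2,3] − [0,3] + [0,2].
The resulting 12×8 matrix has rank 7, and its Smith normal form has invariant factors (1,1,1,1,1,1,1).

From H_k ≅ ker(∂_k) / im(∂_{k+1}) we obtain:

  H_0: rank C_0 − rank ∂_1 = 6 − 5 = 1, and the invariant factors of ∂_1 are all 1, so H_0 ≅ Z.
  H_1: rank ker ∂_1 − rank ∂_2 = (12 − 5) − 7 = 0, and the invariant factors of ∂_2 are all 1, so H_1 ≅ 0.
  H_2: rank ker ∂_2 − rank ∂_3 = (8 − 7) − 0 = 1, and there is no ∂_3, so H_2 ≅ Z.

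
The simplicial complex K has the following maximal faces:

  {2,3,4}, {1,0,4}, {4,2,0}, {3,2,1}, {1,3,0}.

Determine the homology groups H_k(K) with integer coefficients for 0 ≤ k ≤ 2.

H_0 = Z,  H_1 = Z,  H_2 = 0.

Take the total order 0 < 1 < 2 < 3 < 4 on the vertex set. Then K (dimension 2) consists of the simplices:

  0-simplices (5): [0], [1], [2], [3], [4]
  1-simplices (10): [0,1], [0,2], [0,3], [0,4], [1,2], [1,3], [1,4], [2,3], [2,4], [3,4]
  2-simplices (5): [0,1,3], [0,1,4], [0,2,4], [1,2,3], [2,3,4]

giving chain groups C_0 ≅ Z^5, C_1 ≅ Z^10, C_2 ≅ Z^5.

The boundary map ∂_1: C_1 → C_0 maps an edge to its endpoints' difference, ∂[p,q] = q − p.
The resulting 5×10 matrix has rank 4, and its Smith normal form has invariant factors (1,1,1,1).

Boundary ∂_2: C_2 → C_1 acts by ∂[p,q,r] = [q,r] − [p,r] + [p,q]. For instance
  ∂[0,2,4] = [2,4] − [0,4] + [0,2],
  ∂[1,2,3] = [2,3] − [1,3] + [1,2].
The resulting 10×5 matrix has rank 5, and its Smith normal form has invariant factors (1,1,1,1,1).

Reading off H_k = ker ∂_k / im ∂_{k+1}:

  H_0: rank C_0 − rank ∂_1 = 5 − 4 = 1, and the invariant factors of ∂_1 are all 1, so H_0 = Z.
  H_1: rank ker ∂_1 − rank ∂_2 = (10 − 4) − 5 = 1, and the invariant factors of ∂_2 are all 1, so H_1 = Z.
  H_2: rank ker ∂_2 − rank ∂_3 = (5 − 5) − 0 = 0, and there is no ∂_3, so H_2 = 0.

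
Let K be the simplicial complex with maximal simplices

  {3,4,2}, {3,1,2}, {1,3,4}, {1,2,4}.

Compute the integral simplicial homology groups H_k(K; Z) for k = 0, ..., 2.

H_0 ≅ Z,  H_1 = 0,  H_2 ≅ Z.

Order the vertices as 1 < 2 < 3 < 4. Listing each simplex with vertices in this order, K has dimension 2 with simplices:

  0-simplices (4): [1], [2], [3], [4]
  1-simplices (6): [1,2], [1,3], [1,4], [2,3], [2,4], [3,4]
  2-simplices (4): [1,2,3], [1,2,4], [1,3,4], [2,3,4]

so the chain groups are C_0 ≅ Z^4, C_1 ≅ Z^6, C_2 ≅ Z^4.

∂_1: C_1 → C_0 maps an edge to its endpoints' difference, ∂[p,q] = q − p. For instance
  ∂[2,4] = [4] − [2].
The 4×6 boundary matrix has rank 3 and Smith normal form diag(1,1,1).

The boundary map ∂_2: C_2 → C_1 sends each 2-simplex [p,q,r] to [q,r] − [p,r] + [p,q]. For instance
  ∂[1,3,4] = [3,4] − [1,4] + [1,3],
  ∂[1,2,4] = [2,4] − [1,4] + [1,2].
The resulting 6×4 matrix has rank 3, and its Smith normal form has invariant factors (1,1,1).

From H_k ≅ ker(∂_k) / im(∂_{k+1}) we obtain:

  H_0: rank C_0 − rank ∂_1 = 4 − 3 = 1, and the invariant factors of ∂_1 are all 1, so H_0 ≅ Z.
  H_1: rank ker ∂_1 − rank ∂_2 = (6 − 3) − 3 = 0, and the invariant factors of ∂_2 are all 1, so H_1 ≅ 0.
  H_2: rank ker ∂_2 − rank ∂_3 = (4 − 3) − 0 = 1, and there is no ∂_3, so H_2 ≅ Z.

As a check, the Euler characteristic is 4 − 6 + 4 = 2, which agrees with 1 − 0 + 1 = 2.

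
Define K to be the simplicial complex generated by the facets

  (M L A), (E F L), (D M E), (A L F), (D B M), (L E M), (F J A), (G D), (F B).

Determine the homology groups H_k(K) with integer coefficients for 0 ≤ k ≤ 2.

H_0 ≅ Z,  H_1 ≅ Z,  H_2 = 0.

Fix the vertex order A < B < D < E < F < G < J < L < M and write every simplex with vertices in increasing order. Then dim K = 2 and the simplices of K are:

  0-simplices (9): A, B, D, E, F, G, J, L, M
  1-simplices (16): AF, AJ, AL, AM, BD, BF, BM, DE, DG, DM, EF, EL, EM, FJ, FL, LM
  2-simplices (7): AFJ, AFL, ALM, BDM, DEM, EFL, ELM

so the chain groups are C_0 ≅ Z^9, C_1 ≅ Z^16, C_2 ≅ Z^7.

∂_1: C_1 → C_0 is given by ∂[p,q] = [q] − [p].
As a 9×16 matrix over Z this has rank 8, with invariant factors (1,1,1,1,1,1,1,1).

The boundary map ∂_2: C_2 → C_1 acts by ∂[p,q,r] = [q,r] − [p,r] + [p,q]. For instance
  ∂AFJ = FJ − AJ + AF,
  ∂AFL = FL − AL + AF.
As a 16×7 matrix over Z this has rank 7, with invariant factors (1,1,1,1,1,1,1).

Now H_k = ker ∂_k / im ∂_{k+1}, so:

  H_0: rank C_0 − rank ∂_1 = 9 − 8 = 1, and the invariant factors of ∂_1 are all 1, so H_0 = Z.
  H_1: rank ker ∂_1 − rank ∂_2 = (16 − 8) − 7 = 1, and the invariant factors of ∂_2 are all 1, so H_1 = Z.
  H_2: rank ker ∂_2 − rank ∂_3 = (7 − 7) − 0 = 0, and there is no ∂_3, so H_2 = 0.

As a check, the Euler characteristic is 9 − 16 + 7 = 0, which agrees with 1 − 1 + 0 = 0.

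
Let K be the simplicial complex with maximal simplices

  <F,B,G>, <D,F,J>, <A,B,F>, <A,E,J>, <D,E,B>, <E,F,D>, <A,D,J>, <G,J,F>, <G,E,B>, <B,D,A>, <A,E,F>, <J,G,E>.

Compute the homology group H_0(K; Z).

Take the total order A < B < D < E < F < G < J on the vertex set. Then K (dimension 2) consists of the simplices:

  0-simplices (7): A, B, D, E, F, G, J
  1-simplices (18): AB, AD, AE, AF, AJ, BD, BE, BF, BG, DE, DF, DJ, EF, EG, EJ, FG, FJ, GJ
  2-simplices (12): ABD, ABF, ADJ, AEF, AEJ, BDE, BEG, BFG, DEF, DFJ, EGJ, FGJ

Hence C_0 ≅ Z^7, C_1 ≅ Z^18, C_2 ≅ Z^12.

Boundary ∂_1: C_1 → C_0 sends each edge [p,q] (with p < q) to q − p.
This gives a 7×18 integer matrix of rank 6; reducing to Smith normal form yields diagonal entries (1,1,1,1,1,1).

The boundary map ∂_2: C_2 → C_1 sends each 2-simplex [p,q,r] to [q,r] − [p,r] + [p,q]. For instance
  ∂DEF = EF − DF + DE,
  ∂AEF = EF − AF + AE.
As a 18×12 matrix over Z this has rank 12, with invariant factors (1,1,1,1,1,1,1,1,1,1,1,2).

Reading off H_k = ker ∂_k / im ∂_{k+1}:

  H_0: rank C_0 − rank ∂_1 = 7 − 6 = 1, and the invariant factors of ∂_1 are all 1, so H_0 ≅ Z.

H_0 = Z.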